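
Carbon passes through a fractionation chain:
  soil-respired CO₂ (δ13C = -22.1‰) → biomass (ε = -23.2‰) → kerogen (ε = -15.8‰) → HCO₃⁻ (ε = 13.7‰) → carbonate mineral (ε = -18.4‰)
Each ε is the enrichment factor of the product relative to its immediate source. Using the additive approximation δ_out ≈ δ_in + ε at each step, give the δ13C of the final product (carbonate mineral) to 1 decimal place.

step 1: δ ≈ -22.1 + (-23.2) = -45.3‰
step 2: δ ≈ -45.3 + (-15.8) = -61.1‰
step 3: δ ≈ -61.1 + (13.7) = -47.4‰
step 4: δ ≈ -47.4 + (-18.4) = -65.8‰

-65.8‰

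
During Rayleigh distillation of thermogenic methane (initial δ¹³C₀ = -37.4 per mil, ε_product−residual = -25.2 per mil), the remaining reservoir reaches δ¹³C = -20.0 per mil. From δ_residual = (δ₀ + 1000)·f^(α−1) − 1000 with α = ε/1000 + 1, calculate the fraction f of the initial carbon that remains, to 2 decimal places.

0.49

α − 1 = ε/1000 = -0.0252
(δ_res + 1000)/(δ₀ + 1000) = (-20.0 + 1000)/(-37.4 + 1000) = 980.0/962.6 = 1.018076
f = 1.018076^(1/-0.0252) = exp(ln(1.018076)/-0.0252) = exp(0.01791/-0.0252)
f = exp(-0.7109) = 0.4912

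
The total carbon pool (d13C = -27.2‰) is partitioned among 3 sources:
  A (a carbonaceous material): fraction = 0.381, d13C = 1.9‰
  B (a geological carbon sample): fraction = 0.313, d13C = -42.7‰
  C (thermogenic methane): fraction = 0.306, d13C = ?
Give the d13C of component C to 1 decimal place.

Isotope mass balance: δ_bulk = Σ fᵢ·δᵢ.
-27.2 = 0.381×(1.9) + 0.313×(-42.7) + 0.306×δ_C
0.306·δ_C = -27.2 − (-12.641) = -14.559
δ_C = -14.559 / 0.306 = -47.58‰

-47.6‰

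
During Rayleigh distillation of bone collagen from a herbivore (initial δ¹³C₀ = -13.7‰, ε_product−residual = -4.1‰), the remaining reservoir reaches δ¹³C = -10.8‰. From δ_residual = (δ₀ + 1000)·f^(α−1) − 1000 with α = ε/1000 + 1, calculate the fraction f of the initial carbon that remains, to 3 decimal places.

0.489

α − 1 = ε/1000 = -0.0041
(δ_res + 1000)/(δ₀ + 1000) = (-10.8 + 1000)/(-13.7 + 1000) = 989.2/986.3 = 1.002940
f = 1.002940^(1/-0.0041) = exp(ln(1.002940)/-0.0041) = exp(0.00294/-0.0041)
f = exp(-0.7161) = 0.4887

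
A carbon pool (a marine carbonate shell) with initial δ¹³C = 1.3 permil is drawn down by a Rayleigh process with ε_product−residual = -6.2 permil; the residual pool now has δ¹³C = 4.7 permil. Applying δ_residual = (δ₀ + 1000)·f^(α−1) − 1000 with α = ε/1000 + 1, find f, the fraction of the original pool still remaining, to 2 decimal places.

0.58

α − 1 = ε/1000 = -0.0062
(δ_res + 1000)/(δ₀ + 1000) = (4.7 + 1000)/(1.3 + 1000) = 1004.7/1001.3 = 1.003396
f = 1.003396^(1/-0.0062) = exp(ln(1.003396)/-0.0062) = exp(0.00339/-0.0062)
f = exp(-0.5467) = 0.5788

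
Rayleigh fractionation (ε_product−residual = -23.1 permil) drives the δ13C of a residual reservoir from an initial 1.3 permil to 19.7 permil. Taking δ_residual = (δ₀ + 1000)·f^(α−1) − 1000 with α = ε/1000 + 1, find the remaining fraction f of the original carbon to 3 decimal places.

0.455

α − 1 = ε/1000 = -0.0231
(δ_res + 1000)/(δ₀ + 1000) = (19.7 + 1000)/(1.3 + 1000) = 1019.7/1001.3 = 1.018376
f = 1.018376^(1/-0.0231) = exp(ln(1.018376)/-0.0231) = exp(0.01821/-0.0231)
f = exp(-0.7883) = 0.4546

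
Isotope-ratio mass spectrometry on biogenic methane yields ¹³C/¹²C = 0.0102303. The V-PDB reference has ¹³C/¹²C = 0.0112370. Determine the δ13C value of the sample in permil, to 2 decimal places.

δ13C = (R_sample / R_standard − 1) × 1000
R_sample / R_standard = 0.0102303 / 0.0112370 = 0.910412
δ13C = (0.910412 − 1) × 1000 = -89.588 permil

-89.59 permil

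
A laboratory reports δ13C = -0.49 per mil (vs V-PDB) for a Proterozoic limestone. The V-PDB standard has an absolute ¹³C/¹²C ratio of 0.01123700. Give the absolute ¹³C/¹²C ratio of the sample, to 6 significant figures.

0.0112315

R_sample = R_standard × (δ13C/1000 + 1)
R_sample = 0.01123700 × (-0.49/1000 + 1) = 0.01123700 × 0.999510
R_sample = 0.0112315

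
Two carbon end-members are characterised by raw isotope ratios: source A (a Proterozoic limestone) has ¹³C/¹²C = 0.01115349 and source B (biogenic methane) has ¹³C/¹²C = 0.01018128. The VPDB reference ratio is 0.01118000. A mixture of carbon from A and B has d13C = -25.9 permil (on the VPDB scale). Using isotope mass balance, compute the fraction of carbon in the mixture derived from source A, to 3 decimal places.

0.729

δ_A = (0.01115349/0.01118000 − 1)×1000 = (0.997629 − 1)×1000 = -2.371 permil
δ_B = (0.01018128/0.01118000 − 1)×1000 = (0.910669 − 1)×1000 = -89.331 permil
f_A = (δ_mix − δ_B)/(δ_A − δ_B) = (-25.9 − (-89.331))/(-2.371 − (-89.331))
f_A = 63.431 / 86.960 = 0.7294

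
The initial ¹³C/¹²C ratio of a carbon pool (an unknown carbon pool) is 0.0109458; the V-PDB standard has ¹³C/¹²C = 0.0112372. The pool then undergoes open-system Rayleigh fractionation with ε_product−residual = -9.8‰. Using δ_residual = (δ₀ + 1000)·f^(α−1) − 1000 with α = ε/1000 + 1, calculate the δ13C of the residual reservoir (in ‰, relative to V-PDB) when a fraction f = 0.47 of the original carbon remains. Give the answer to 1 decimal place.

δ₀ = (0.0109458/0.0112372 − 1)×1000 = (0.974068 − 1)×1000 = -25.932‰
α − 1 = ε/1000 = -0.0098
f^(α−1) = 0.47^(-0.0098) = 1.007427
δ_res = (-25.932 + 1000) × 1.007427 − 1000 = 981.302 − 1000 = -18.70‰

-18.7‰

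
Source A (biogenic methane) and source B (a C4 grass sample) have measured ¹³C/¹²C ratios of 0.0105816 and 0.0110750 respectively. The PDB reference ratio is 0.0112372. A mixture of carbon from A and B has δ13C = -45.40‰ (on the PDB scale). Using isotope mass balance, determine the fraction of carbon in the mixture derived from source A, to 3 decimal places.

0.705

δ_A = (0.0105816/0.0112372 − 1)×1000 = (0.941658 − 1)×1000 = -58.342‰
δ_B = (0.0110750/0.0112372 − 1)×1000 = (0.985566 − 1)×1000 = -14.434‰
f_A = (δ_mix − δ_B)/(δ_A − δ_B) = (-45.40 − (-14.434))/(-58.342 − (-14.434))
f_A = -30.966 / -43.908 = 0.7052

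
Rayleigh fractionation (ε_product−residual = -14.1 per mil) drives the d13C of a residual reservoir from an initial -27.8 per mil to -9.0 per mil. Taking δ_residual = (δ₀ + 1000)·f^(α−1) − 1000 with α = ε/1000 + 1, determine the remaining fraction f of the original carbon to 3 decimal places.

0.257

α − 1 = ε/1000 = -0.0141
(δ_res + 1000)/(δ₀ + 1000) = (-9.0 + 1000)/(-27.8 + 1000) = 991.0/972.2 = 1.019338
f = 1.019338^(1/-0.0141) = exp(ln(1.019338)/-0.0141) = exp(0.01915/-0.0141)
f = exp(-1.3584) = 0.2571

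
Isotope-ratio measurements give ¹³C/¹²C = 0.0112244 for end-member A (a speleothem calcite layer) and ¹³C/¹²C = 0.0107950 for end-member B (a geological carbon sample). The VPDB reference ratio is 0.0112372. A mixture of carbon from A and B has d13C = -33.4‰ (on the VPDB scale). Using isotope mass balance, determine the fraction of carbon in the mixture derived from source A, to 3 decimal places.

δ_A = (0.0112244/0.0112372 − 1)×1000 = (0.998861 − 1)×1000 = -1.139‰
δ_B = (0.0107950/0.0112372 − 1)×1000 = (0.960649 − 1)×1000 = -39.351‰
f_A = (δ_mix − δ_B)/(δ_A − δ_B) = (-33.4 − (-39.351))/(-1.139 − (-39.351))
f_A = 5.951 / 38.212 = 0.1557

0.156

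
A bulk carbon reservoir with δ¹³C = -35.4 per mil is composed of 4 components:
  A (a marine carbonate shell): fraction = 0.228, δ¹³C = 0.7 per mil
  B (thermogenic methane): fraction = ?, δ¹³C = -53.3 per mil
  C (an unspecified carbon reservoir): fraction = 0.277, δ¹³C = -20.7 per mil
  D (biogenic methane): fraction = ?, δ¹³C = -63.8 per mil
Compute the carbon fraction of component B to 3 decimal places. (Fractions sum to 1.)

0.167

Let f_B and f_D be the unknown fractions; fractions sum to 1 so f_B + f_D = 0.495.
Mass balance: Σ fᵢ·δᵢ = δ_bulk ⇒ f_B·(-53.3) + f_D·(-63.8) = -35.4 − (-5.574) = -29.826
Substitute f_D = 0.495 − f_B:
f_B·(-53.3 − -63.8) = -29.826 − 0.495×(-63.8) = 1.755
f_B = 1.755 / 10.5 = 0.1672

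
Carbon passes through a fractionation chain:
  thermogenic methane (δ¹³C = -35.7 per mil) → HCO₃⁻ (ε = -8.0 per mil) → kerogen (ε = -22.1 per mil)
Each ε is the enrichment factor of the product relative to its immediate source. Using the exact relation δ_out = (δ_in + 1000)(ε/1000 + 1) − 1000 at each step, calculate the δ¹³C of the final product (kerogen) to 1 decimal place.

step 1: δ = (-35.70 + 1000)·(-8.0/1000 + 1) − 1000 = -43.41 per mil
step 2: δ = (-43.41 + 1000)·(-22.1/1000 + 1) − 1000 = -64.55 per mil

-64.6 per mil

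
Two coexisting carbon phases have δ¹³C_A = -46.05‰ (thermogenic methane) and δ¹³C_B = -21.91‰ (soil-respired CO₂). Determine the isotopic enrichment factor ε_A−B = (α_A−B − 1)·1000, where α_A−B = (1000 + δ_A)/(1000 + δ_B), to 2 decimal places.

-24.68‰

α_A−B = (1000 + -46.05) / (1000 + -21.91) = 953.95 / 978.09 = 0.975319
ε_A−B = (0.975319 − 1) × 1000 = -24.681‰
(The approximation ε ≈ δ_A − δ_B would give -24.14‰.)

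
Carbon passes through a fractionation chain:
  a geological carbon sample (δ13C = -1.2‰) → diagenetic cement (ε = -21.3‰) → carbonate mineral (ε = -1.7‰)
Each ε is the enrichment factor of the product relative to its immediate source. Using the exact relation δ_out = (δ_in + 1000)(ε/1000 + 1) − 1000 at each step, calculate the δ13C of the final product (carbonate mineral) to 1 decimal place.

-24.1‰

step 1: δ = (-1.20 + 1000)·(-21.3/1000 + 1) − 1000 = -22.47‰
step 2: δ = (-22.47 + 1000)·(-1.7/1000 + 1) − 1000 = -24.14‰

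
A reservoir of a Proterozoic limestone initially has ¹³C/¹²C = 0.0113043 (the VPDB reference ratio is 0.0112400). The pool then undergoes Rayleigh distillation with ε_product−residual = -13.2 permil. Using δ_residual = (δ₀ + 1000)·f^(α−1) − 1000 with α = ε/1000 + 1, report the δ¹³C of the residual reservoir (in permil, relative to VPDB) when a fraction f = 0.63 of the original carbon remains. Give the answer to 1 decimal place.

11.9 permil

δ₀ = (0.0113043/0.0112400 − 1)×1000 = (1.005721 − 1)×1000 = 5.721 permil
α − 1 = ε/1000 = -0.0132
f^(α−1) = 0.63^(-0.0132) = 1.006118
δ_res = (5.721 + 1000) × 1.006118 − 1000 = 1011.873 − 1000 = 11.87 permil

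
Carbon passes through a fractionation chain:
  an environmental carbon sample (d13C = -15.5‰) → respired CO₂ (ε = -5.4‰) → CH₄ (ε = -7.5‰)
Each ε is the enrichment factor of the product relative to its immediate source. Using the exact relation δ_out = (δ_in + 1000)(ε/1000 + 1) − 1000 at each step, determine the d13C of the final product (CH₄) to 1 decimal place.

-28.2‰

step 1: δ = (-15.50 + 1000)·(-5.4/1000 + 1) − 1000 = -20.82‰
step 2: δ = (-20.82 + 1000)·(-7.5/1000 + 1) − 1000 = -28.16‰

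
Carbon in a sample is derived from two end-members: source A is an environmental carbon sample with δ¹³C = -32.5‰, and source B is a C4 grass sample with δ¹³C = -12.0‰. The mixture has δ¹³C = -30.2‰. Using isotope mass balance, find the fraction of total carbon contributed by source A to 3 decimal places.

δ_mix = f_A·δ_A + (1 − f_A)·δ_B  ⇒  f_A = (δ_mix − δ_B)/(δ_A − δ_B)
f_A = (-30.2 − (-12.0)) / (-32.5 − (-12.0))
f_A = -18.2 / -20.5 = 0.8878

0.888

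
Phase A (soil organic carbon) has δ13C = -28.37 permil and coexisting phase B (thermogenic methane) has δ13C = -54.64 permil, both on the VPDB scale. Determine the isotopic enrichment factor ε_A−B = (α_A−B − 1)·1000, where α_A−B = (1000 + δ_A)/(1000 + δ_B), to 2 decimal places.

α_A−B = (1000 + -28.37) / (1000 + -54.64) = 971.63 / 945.36 = 1.027788
ε_A−B = (1.027788 − 1) × 1000 = 27.788 permil
(The approximation ε ≈ δ_A − δ_B would give 26.27 permil.)

27.79 permil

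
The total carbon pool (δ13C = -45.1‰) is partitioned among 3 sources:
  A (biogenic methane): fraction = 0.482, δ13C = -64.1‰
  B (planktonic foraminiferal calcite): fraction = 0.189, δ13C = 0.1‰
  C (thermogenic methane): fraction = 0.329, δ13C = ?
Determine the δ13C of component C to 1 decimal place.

Isotope mass balance: δ_bulk = Σ fᵢ·δᵢ.
-45.1 = 0.482×(-64.1) + 0.189×(0.1) + 0.329×δ_C
0.329·δ_C = -45.1 − (-30.877) = -14.223
δ_C = -14.223 / 0.329 = -43.23‰

-43.2‰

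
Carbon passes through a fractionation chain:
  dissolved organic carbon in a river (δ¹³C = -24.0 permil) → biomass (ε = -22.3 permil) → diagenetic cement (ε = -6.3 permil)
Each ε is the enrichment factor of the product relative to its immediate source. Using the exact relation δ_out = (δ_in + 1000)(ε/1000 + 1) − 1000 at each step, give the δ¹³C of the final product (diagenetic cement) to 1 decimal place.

-51.8 permil

step 1: δ = (-24.00 + 1000)·(-22.3/1000 + 1) − 1000 = -45.76 permil
step 2: δ = (-45.76 + 1000)·(-6.3/1000 + 1) − 1000 = -51.78 permil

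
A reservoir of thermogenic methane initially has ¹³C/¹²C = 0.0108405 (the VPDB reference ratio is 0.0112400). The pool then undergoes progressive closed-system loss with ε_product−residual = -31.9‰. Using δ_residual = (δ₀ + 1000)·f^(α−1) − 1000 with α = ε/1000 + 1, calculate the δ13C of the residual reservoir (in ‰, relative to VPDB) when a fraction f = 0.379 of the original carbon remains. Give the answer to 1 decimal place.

-5.2‰

δ₀ = (0.0108405/0.0112400 − 1)×1000 = (0.964457 − 1)×1000 = -35.543‰
α − 1 = ε/1000 = -0.0319
f^(α−1) = 0.379^(-0.0319) = 1.031434
δ_res = (-35.543 + 1000) × 1.031434 − 1000 = 994.774 − 1000 = -5.23‰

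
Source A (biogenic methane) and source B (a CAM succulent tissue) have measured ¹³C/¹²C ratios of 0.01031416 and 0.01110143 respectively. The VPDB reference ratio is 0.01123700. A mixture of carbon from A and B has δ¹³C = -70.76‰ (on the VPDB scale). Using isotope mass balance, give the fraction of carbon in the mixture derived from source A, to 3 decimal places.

0.838

δ_A = (0.01031416/0.01123700 − 1)×1000 = (0.917875 − 1)×1000 = -82.125‰
δ_B = (0.01110143/0.01123700 − 1)×1000 = (0.987935 − 1)×1000 = -12.065‰
f_A = (δ_mix − δ_B)/(δ_A − δ_B) = (-70.76 − (-12.065))/(-82.125 − (-12.065))
f_A = -58.695 / -70.061 = 0.8378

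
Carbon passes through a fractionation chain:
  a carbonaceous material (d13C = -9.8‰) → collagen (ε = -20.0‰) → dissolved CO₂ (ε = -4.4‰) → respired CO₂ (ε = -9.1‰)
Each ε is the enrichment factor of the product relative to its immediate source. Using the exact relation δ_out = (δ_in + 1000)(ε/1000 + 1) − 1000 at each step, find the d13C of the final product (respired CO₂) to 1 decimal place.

-42.7‰

step 1: δ = (-9.80 + 1000)·(-20.0/1000 + 1) − 1000 = -29.60‰
step 2: δ = (-29.60 + 1000)·(-4.4/1000 + 1) − 1000 = -33.87‰
step 3: δ = (-33.87 + 1000)·(-9.1/1000 + 1) − 1000 = -42.67‰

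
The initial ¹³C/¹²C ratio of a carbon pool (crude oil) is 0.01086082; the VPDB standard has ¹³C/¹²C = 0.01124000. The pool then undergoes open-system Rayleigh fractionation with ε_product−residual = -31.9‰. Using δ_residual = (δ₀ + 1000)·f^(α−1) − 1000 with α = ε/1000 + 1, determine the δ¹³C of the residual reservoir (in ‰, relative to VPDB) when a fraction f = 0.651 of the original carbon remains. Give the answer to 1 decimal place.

-20.4‰

δ₀ = (0.01086082/0.01124000 − 1)×1000 = (0.966265 − 1)×1000 = -33.735‰
α − 1 = ε/1000 = -0.0319
f^(α−1) = 0.651^(-0.0319) = 1.013787
δ_res = (-33.735 + 1000) × 1.013787 − 1000 = 979.587 − 1000 = -20.41‰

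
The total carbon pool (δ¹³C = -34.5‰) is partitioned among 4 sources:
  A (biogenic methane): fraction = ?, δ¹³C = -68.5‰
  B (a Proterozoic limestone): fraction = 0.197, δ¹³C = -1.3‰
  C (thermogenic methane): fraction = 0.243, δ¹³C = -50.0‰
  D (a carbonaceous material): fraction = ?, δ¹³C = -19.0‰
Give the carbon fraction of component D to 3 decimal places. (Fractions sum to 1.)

0.329

Let f_D and f_A be the unknown fractions; fractions sum to 1 so f_D + f_A = 0.560.
Mass balance: Σ fᵢ·δᵢ = δ_bulk ⇒ f_D·(-19.0) + f_A·(-68.5) = -34.5 − (-12.406) = -22.094
Substitute f_A = 0.560 − f_D:
f_D·(-19.0 − -68.5) = -22.094 − 0.560×(-68.5) = 16.266
f_D = 16.266 / 49.5 = 0.3286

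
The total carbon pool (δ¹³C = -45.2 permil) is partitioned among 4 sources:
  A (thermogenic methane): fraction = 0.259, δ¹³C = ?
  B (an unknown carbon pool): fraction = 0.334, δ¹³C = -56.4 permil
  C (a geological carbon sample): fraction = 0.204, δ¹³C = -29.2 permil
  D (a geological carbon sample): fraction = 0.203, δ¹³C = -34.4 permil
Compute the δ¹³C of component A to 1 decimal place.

-51.8 permil

Isotope mass balance: δ_bulk = Σ fᵢ·δᵢ.
-45.2 = 0.259×δ_A + 0.334×(-56.4) + 0.204×(-29.2) + 0.203×(-34.4)
0.259·δ_A = -45.2 − (-31.778) = -13.422
δ_A = -13.422 / 0.259 = -51.82 permil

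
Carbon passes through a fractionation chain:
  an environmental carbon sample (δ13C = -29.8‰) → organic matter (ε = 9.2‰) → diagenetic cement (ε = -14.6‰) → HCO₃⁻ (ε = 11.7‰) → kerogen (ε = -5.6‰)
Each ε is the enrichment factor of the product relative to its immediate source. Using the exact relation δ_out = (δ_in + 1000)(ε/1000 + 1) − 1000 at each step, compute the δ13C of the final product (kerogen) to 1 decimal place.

step 1: δ = (-29.80 + 1000)·(9.2/1000 + 1) − 1000 = -20.87‰
step 2: δ = (-20.87 + 1000)·(-14.6/1000 + 1) − 1000 = -35.17‰
step 3: δ = (-35.17 + 1000)·(11.7/1000 + 1) − 1000 = -23.88‰
step 4: δ = (-23.88 + 1000)·(-5.6/1000 + 1) − 1000 = -29.35‰

-29.3‰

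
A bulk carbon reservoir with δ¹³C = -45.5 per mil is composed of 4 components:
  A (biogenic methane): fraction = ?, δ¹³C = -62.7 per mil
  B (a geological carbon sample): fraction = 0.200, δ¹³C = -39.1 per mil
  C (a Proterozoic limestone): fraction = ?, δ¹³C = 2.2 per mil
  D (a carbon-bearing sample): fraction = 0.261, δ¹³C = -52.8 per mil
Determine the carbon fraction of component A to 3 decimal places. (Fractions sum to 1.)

0.387

Let f_A and f_C be the unknown fractions; fractions sum to 1 so f_A + f_C = 0.539.
Mass balance: Σ fᵢ·δᵢ = δ_bulk ⇒ f_A·(-62.7) + f_C·(2.2) = -45.5 − (-21.601) = -23.899
Substitute f_C = 0.539 − f_A:
f_A·(-62.7 − 2.2) = -23.899 − 0.539×(2.2) = -25.085
f_A = -25.085 / -64.9 = 0.3865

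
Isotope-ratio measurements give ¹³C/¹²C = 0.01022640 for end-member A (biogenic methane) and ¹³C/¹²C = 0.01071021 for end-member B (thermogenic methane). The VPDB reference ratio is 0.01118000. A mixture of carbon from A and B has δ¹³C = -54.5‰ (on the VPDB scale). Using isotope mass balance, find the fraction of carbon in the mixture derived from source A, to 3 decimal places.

0.288

δ_A = (0.01022640/0.01118000 − 1)×1000 = (0.914705 − 1)×1000 = -85.295‰
δ_B = (0.01071021/0.01118000 − 1)×1000 = (0.957979 − 1)×1000 = -42.021‰
f_A = (δ_mix − δ_B)/(δ_A − δ_B) = (-54.5 − (-42.021))/(-85.295 − (-42.021))
f_A = -12.479 / -43.275 = 0.2884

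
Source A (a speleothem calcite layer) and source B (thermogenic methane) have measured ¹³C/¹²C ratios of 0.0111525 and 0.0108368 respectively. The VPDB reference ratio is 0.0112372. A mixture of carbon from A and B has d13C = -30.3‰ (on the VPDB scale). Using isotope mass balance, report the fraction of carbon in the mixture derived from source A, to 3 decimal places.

δ_A = (0.0111525/0.0112372 − 1)×1000 = (0.992463 − 1)×1000 = -7.537‰
δ_B = (0.0108368/0.0112372 − 1)×1000 = (0.964368 − 1)×1000 = -35.632‰
f_A = (δ_mix − δ_B)/(δ_A − δ_B) = (-30.3 − (-35.632))/(-7.537 − (-35.632))
f_A = 5.332 / 28.094 = 0.1898

0.190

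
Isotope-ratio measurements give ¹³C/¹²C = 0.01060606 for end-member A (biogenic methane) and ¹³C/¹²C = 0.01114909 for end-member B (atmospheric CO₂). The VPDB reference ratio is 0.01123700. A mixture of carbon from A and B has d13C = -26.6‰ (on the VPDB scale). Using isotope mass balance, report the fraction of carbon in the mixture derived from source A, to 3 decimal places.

δ_A = (0.01060606/0.01123700 − 1)×1000 = (0.943852 − 1)×1000 = -56.148‰
δ_B = (0.01114909/0.01123700 − 1)×1000 = (0.992177 − 1)×1000 = -7.823‰
f_A = (δ_mix − δ_B)/(δ_A − δ_B) = (-26.6 − (-7.823))/(-56.148 − (-7.823))
f_A = -18.777 / -48.325 = 0.3885

0.389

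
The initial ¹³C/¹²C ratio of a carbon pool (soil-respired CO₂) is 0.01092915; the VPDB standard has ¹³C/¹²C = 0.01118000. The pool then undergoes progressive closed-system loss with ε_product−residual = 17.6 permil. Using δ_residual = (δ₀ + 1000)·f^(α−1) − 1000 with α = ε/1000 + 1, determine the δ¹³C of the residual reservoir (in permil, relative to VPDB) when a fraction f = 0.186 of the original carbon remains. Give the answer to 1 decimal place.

-51.0 permil

δ₀ = (0.01092915/0.01118000 − 1)×1000 = (0.977563 − 1)×1000 = -22.437 permil
α − 1 = ε/1000 = 0.0176
f^(α−1) = 0.186^(0.0176) = 0.970831
δ_res = (-22.437 + 1000) × 0.970831 − 1000 = 949.048 − 1000 = -50.95 permil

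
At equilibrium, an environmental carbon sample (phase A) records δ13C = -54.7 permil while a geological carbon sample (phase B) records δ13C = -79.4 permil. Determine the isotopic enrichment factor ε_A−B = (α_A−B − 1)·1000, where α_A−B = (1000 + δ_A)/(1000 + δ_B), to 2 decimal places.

26.83 permil

α_A−B = (1000 + -54.7) / (1000 + -79.4) = 945.3 / 920.6 = 1.026830
ε_A−B = (1.026830 − 1) × 1000 = 26.830 permil
(The approximation ε ≈ δ_A − δ_B would give 24.7 permil.)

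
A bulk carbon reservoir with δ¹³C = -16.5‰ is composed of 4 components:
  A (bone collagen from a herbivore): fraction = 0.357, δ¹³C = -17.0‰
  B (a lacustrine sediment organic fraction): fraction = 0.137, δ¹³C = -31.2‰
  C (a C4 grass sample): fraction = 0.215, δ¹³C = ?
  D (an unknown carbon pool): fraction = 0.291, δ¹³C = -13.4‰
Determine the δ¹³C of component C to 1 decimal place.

-10.5‰

Isotope mass balance: δ_bulk = Σ fᵢ·δᵢ.
-16.5 = 0.357×(-17.0) + 0.137×(-31.2) + 0.215×δ_C + 0.291×(-13.4)
0.215·δ_C = -16.5 − (-14.243) = -2.257
δ_C = -2.257 / 0.215 = -10.50‰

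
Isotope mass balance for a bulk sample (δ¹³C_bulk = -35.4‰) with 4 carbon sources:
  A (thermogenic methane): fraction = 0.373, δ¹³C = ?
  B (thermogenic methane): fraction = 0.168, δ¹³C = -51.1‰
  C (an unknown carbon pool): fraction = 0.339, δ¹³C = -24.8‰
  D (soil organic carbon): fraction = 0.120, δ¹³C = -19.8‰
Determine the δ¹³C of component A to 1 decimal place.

Isotope mass balance: δ_bulk = Σ fᵢ·δᵢ.
-35.4 = 0.373×δ_A + 0.168×(-51.1) + 0.339×(-24.8) + 0.120×(-19.8)
0.373·δ_A = -35.4 − (-19.368) = -16.032
δ_A = -16.032 / 0.373 = -42.98‰

-43.0‰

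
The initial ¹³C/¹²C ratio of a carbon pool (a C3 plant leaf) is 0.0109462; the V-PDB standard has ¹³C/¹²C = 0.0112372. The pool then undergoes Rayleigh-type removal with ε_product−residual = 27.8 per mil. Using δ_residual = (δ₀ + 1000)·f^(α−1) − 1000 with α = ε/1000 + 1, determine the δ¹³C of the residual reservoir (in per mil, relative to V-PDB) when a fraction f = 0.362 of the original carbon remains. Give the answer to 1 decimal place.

-53.0 per mil

δ₀ = (0.0109462/0.0112372 − 1)×1000 = (0.974104 − 1)×1000 = -25.896 per mil
α − 1 = ε/1000 = 0.0278
f^(α−1) = 0.362^(0.0278) = 0.972147
δ_res = (-25.896 + 1000) × 0.972147 − 1000 = 946.972 − 1000 = -53.03 per mil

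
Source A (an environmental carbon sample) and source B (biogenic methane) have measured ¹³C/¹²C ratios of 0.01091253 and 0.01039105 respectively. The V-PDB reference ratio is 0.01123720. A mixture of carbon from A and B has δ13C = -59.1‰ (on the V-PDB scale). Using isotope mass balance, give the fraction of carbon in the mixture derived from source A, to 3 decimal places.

0.349

δ_A = (0.01091253/0.01123720 − 1)×1000 = (0.971108 − 1)×1000 = -28.892‰
δ_B = (0.01039105/0.01123720 − 1)×1000 = (0.924701 − 1)×1000 = -75.299‰
f_A = (δ_mix − δ_B)/(δ_A − δ_B) = (-59.1 − (-75.299))/(-28.892 − (-75.299))
f_A = 16.199 / 46.407 = 0.3491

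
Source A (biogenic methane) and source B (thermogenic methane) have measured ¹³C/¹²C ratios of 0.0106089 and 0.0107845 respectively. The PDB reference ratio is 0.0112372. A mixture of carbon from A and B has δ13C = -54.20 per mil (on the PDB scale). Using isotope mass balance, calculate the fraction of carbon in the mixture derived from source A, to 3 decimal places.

δ_A = (0.0106089/0.0112372 − 1)×1000 = (0.944087 − 1)×1000 = -55.913 per mil
δ_B = (0.0107845/0.0112372 − 1)×1000 = (0.959714 − 1)×1000 = -40.286 per mil
f_A = (δ_mix − δ_B)/(δ_A − δ_B) = (-54.20 − (-40.286))/(-55.913 − (-40.286))
f_A = -13.914 / -15.627 = 0.8904

0.890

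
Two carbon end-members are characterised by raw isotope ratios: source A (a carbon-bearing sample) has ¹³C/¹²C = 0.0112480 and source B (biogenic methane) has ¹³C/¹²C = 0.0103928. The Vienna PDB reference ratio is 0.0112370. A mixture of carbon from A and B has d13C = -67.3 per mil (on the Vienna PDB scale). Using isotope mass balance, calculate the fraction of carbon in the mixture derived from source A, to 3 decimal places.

0.103

δ_A = (0.0112480/0.0112370 − 1)×1000 = (1.000979 − 1)×1000 = 0.979 per mil
δ_B = (0.0103928/0.0112370 − 1)×1000 = (0.924873 − 1)×1000 = -75.127 per mil
f_A = (δ_mix − δ_B)/(δ_A − δ_B) = (-67.3 − (-75.127))/(0.979 − (-75.127))
f_A = 7.827 / 76.106 = 0.1028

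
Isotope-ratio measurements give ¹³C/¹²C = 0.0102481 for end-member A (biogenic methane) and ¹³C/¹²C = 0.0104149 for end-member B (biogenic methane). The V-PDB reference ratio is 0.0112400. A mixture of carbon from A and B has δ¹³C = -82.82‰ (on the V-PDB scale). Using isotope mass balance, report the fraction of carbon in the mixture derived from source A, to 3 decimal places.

δ_A = (0.0102481/0.0112400 − 1)×1000 = (0.911753 − 1)×1000 = -88.247‰
δ_B = (0.0104149/0.0112400 − 1)×1000 = (0.926593 − 1)×1000 = -73.407‰
f_A = (δ_mix − δ_B)/(δ_A − δ_B) = (-82.82 − (-73.407))/(-88.247 − (-73.407))
f_A = -9.413 / -14.840 = 0.6343

0.634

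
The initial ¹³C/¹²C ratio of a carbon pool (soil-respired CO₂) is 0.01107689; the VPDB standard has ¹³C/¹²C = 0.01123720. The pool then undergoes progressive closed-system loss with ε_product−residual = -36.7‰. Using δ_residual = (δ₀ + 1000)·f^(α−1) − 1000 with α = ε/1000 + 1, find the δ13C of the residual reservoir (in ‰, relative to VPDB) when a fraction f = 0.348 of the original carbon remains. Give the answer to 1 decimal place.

24.7‰

δ₀ = (0.01107689/0.01123720 − 1)×1000 = (0.985734 − 1)×1000 = -14.266‰
α − 1 = ε/1000 = -0.0367
f^(α−1) = 0.348^(-0.0367) = 1.039499
δ_res = (-14.266 + 1000) × 1.039499 − 1000 = 1024.669 − 1000 = 24.67‰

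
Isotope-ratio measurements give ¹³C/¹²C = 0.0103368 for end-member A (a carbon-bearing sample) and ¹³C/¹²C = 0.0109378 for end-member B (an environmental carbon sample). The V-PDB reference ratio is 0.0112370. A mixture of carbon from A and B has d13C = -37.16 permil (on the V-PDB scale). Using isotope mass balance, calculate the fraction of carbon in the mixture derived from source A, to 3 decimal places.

0.197

δ_A = (0.0103368/0.0112370 − 1)×1000 = (0.919890 − 1)×1000 = -80.110 permil
δ_B = (0.0109378/0.0112370 − 1)×1000 = (0.973374 − 1)×1000 = -26.626 permil
f_A = (δ_mix − δ_B)/(δ_A − δ_B) = (-37.16 − (-26.626))/(-80.110 − (-26.626))
f_A = -10.534 / -53.484 = 0.1969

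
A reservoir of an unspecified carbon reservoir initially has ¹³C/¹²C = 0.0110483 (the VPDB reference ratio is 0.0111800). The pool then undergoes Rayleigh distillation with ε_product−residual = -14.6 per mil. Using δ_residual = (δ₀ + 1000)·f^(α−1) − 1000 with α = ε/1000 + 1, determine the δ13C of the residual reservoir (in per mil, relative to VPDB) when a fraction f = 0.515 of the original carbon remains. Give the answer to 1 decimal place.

δ₀ = (0.0110483/0.0111800 − 1)×1000 = (0.988220 − 1)×1000 = -11.780 per mil
α − 1 = ε/1000 = -0.0146
f^(α−1) = 0.515^(-0.0146) = 1.009735
δ_res = (-11.780 + 1000) × 1.009735 − 1000 = 997.841 − 1000 = -2.16 per mil

-2.2 per mil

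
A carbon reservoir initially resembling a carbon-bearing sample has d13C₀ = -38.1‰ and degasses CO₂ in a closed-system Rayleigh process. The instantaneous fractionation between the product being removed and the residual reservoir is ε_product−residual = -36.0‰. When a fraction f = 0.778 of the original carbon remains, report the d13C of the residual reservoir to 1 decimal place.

-29.4‰

Rayleigh residual: δ_res = (δ₀ + 1000)·f^(α−1) − 1000
α = ε/1000 + 1 = 0.96400, so α − 1 = -0.03600
f^(α−1) = 0.778^(-0.03600) = 1.009078
δ_res = (-38.1 + 1000) × 1.009078 − 1000 = 970.632 − 1000 = -29.37‰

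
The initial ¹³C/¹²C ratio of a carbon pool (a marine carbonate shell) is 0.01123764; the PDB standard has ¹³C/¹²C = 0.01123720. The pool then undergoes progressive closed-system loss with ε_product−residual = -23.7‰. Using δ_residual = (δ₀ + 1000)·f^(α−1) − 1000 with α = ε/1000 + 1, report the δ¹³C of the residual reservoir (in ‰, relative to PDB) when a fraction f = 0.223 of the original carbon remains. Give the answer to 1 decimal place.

36.2‰

δ₀ = (0.01123764/0.01123720 − 1)×1000 = (1.000039 − 1)×1000 = 0.039‰
α − 1 = ε/1000 = -0.0237
f^(α−1) = 0.223^(-0.0237) = 1.036204
δ_res = (0.039 + 1000) × 1.036204 − 1000 = 1036.244 − 1000 = 36.24‰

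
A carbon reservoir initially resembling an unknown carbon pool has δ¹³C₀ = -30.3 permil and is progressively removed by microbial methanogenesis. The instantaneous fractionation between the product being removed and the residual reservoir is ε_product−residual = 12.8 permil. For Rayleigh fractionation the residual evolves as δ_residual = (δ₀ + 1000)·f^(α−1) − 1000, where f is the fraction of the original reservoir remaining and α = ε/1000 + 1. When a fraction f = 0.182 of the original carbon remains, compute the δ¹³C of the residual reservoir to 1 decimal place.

-51.2 permil

Rayleigh residual: δ_res = (δ₀ + 1000)·f^(α−1) − 1000
α = ε/1000 + 1 = 1.01280, so α − 1 = 0.01280
f^(α−1) = 0.182^(0.01280) = 0.978428
δ_res = (-30.3 + 1000) × 0.978428 − 1000 = 948.782 − 1000 = -51.22 permil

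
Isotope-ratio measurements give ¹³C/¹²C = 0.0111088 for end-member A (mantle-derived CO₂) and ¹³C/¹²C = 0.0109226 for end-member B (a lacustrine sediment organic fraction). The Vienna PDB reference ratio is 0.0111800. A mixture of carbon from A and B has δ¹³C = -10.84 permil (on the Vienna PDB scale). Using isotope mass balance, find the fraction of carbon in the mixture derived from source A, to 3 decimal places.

0.732

δ_A = (0.0111088/0.0111800 − 1)×1000 = (0.993631 − 1)×1000 = -6.369 permil
δ_B = (0.0109226/0.0111800 − 1)×1000 = (0.976977 − 1)×1000 = -23.023 permil
f_A = (δ_mix − δ_B)/(δ_A − δ_B) = (-10.84 − (-23.023))/(-6.369 − (-23.023))
f_A = 12.183 / 16.655 = 0.7315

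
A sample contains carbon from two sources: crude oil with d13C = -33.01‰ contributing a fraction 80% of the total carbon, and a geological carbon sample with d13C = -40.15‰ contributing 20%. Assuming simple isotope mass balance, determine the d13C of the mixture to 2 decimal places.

-34.44‰

δ_mix = f_A·δ_A + f_B·δ_B
δ_mix = 0.80 × (-33.01) + 0.20 × (-40.15)
δ_mix = -26.408 + -8.030 = -34.438‰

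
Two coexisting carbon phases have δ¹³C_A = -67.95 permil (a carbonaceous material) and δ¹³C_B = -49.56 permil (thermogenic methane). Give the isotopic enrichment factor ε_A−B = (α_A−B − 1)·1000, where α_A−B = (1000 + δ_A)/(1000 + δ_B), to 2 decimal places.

-19.35 permil

α_A−B = (1000 + -67.95) / (1000 + -49.56) = 932.05 / 950.44 = 0.980651
ε_A−B = (0.980651 − 1) × 1000 = -19.349 permil
(The approximation ε ≈ δ_A − δ_B would give -18.39 permil.)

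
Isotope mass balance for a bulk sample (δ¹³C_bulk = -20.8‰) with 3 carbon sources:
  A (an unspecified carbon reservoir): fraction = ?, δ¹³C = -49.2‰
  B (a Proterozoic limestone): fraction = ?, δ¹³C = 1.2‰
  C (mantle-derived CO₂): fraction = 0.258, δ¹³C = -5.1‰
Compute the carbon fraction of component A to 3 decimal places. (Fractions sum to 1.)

0.404

Let f_A and f_B be the unknown fractions; fractions sum to 1 so f_A + f_B = 0.742.
Mass balance: Σ fᵢ·δᵢ = δ_bulk ⇒ f_A·(-49.2) + f_B·(1.2) = -20.8 − (-1.316) = -19.484
Substitute f_B = 0.742 − f_A:
f_A·(-49.2 − 1.2) = -19.484 − 0.742×(1.2) = -20.375
f_A = -20.375 / -50.4 = 0.4043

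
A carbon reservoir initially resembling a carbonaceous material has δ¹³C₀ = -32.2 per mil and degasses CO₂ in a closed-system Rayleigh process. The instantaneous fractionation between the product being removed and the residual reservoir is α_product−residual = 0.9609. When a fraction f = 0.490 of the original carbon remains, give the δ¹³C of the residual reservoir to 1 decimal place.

Rayleigh residual: δ_res = (δ₀ + 1000)·f^(α−1) − 1000
α − 1 = -0.03910
f^(α−1) = 0.490^(-0.03910) = 1.028285
δ_res = (-32.2 + 1000) × 1.028285 − 1000 = 995.174 − 1000 = -4.83 per mil

-4.8 per mil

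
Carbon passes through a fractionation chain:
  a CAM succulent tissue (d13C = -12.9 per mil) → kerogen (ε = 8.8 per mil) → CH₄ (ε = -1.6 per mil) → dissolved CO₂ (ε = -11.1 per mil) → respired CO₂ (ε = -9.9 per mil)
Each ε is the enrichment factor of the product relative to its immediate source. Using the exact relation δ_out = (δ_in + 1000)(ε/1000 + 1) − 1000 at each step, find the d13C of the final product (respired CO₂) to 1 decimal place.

step 1: δ = (-12.90 + 1000)·(8.8/1000 + 1) − 1000 = -4.21 per mil
step 2: δ = (-4.21 + 1000)·(-1.6/1000 + 1) − 1000 = -5.81 per mil
step 3: δ = (-5.81 + 1000)·(-11.1/1000 + 1) − 1000 = -16.84 per mil
step 4: δ = (-16.84 + 1000)·(-9.9/1000 + 1) − 1000 = -26.58 per mil

-26.6 per mil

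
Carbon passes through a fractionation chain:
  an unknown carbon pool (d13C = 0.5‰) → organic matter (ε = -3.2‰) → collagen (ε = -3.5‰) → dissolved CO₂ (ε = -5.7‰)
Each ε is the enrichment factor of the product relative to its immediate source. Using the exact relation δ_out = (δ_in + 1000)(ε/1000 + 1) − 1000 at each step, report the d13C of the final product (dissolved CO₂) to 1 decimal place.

-11.9‰

step 1: δ = (0.50 + 1000)·(-3.2/1000 + 1) − 1000 = -2.70‰
step 2: δ = (-2.70 + 1000)·(-3.5/1000 + 1) − 1000 = -6.19‰
step 3: δ = (-6.19 + 1000)·(-5.7/1000 + 1) − 1000 = -11.86‰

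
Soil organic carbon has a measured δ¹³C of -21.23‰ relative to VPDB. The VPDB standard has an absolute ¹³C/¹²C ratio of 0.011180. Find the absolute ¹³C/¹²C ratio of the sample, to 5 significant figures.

0.010943

R_sample = R_standard × (δ¹³C/1000 + 1)
R_sample = 0.011180 × (-21.23/1000 + 1) = 0.011180 × 0.978770
R_sample = 0.0109426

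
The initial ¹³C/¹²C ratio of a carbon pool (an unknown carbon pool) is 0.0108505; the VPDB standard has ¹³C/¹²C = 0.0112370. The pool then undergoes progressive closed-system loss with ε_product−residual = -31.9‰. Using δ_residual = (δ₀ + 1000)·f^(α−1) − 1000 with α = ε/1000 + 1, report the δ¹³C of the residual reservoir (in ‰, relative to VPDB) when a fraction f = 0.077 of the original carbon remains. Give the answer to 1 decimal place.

δ₀ = (0.0108505/0.0112370 − 1)×1000 = (0.965605 − 1)×1000 = -34.395‰
α − 1 = ε/1000 = -0.0319
f^(α−1) = 0.077^(-0.0319) = 1.085228
δ_res = (-34.395 + 1000) × 1.085228 − 1000 = 1047.901 − 1000 = 47.90‰

47.9‰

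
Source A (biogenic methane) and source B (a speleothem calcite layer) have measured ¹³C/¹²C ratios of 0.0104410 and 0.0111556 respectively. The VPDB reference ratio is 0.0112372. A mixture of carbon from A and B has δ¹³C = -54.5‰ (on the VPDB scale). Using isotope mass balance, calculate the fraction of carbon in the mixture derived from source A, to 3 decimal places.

δ_A = (0.0104410/0.0112372 − 1)×1000 = (0.929146 − 1)×1000 = -70.854‰
δ_B = (0.0111556/0.0112372 − 1)×1000 = (0.992738 − 1)×1000 = -7.262‰
f_A = (δ_mix − δ_B)/(δ_A − δ_B) = (-54.5 − (-7.262))/(-70.854 − (-7.262))
f_A = -47.238 / -63.592 = 0.7428

0.743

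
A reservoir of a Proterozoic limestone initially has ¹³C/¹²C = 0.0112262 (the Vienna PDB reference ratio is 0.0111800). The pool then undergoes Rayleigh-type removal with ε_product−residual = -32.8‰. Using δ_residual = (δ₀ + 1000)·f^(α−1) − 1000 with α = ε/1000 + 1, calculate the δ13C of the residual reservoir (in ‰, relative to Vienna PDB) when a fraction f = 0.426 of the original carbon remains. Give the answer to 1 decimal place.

δ₀ = (0.0112262/0.0111800 − 1)×1000 = (1.004132 − 1)×1000 = 4.132‰
α − 1 = ε/1000 = -0.0328
f^(α−1) = 0.426^(-0.0328) = 1.028384
δ_res = (4.132 + 1000) × 1.028384 − 1000 = 1032.634 − 1000 = 32.63‰

32.6‰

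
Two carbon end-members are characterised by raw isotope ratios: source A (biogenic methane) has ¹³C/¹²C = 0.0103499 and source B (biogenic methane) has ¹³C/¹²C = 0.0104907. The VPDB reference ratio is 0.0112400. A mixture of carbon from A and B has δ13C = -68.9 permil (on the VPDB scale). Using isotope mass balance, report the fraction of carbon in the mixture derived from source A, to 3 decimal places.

δ_A = (0.0103499/0.0112400 − 1)×1000 = (0.920810 − 1)×1000 = -79.190 permil
δ_B = (0.0104907/0.0112400 − 1)×1000 = (0.933336 − 1)×1000 = -66.664 permil
f_A = (δ_mix − δ_B)/(δ_A − δ_B) = (-68.9 − (-66.664))/(-79.190 − (-66.664))
f_A = -2.236 / -12.527 = 0.1785

0.179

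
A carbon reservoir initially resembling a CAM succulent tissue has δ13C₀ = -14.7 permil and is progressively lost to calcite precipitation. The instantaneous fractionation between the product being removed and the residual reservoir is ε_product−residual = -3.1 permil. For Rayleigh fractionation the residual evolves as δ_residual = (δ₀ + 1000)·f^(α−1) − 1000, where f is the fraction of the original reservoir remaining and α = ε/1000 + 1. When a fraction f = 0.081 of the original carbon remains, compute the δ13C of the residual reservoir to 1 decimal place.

Rayleigh residual: δ_res = (δ₀ + 1000)·f^(α−1) − 1000
α = ε/1000 + 1 = 0.99690, so α − 1 = -0.00310
f^(α−1) = 0.081^(-0.00310) = 1.007822
δ_res = (-14.7 + 1000) × 1.007822 − 1000 = 993.007 − 1000 = -6.99 permil

-7.0 permil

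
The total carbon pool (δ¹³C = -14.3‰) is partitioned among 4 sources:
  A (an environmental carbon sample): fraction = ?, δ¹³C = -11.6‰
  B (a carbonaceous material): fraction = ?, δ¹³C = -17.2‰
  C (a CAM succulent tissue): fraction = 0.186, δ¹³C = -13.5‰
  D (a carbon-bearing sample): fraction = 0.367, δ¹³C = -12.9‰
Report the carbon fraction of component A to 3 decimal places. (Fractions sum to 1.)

0.113

Let f_A and f_B be the unknown fractions; fractions sum to 1 so f_A + f_B = 0.447.
Mass balance: Σ fᵢ·δᵢ = δ_bulk ⇒ f_A·(-11.6) + f_B·(-17.2) = -14.3 − (-7.245) = -7.055
Substitute f_B = 0.447 − f_A:
f_A·(-11.6 − -17.2) = -7.055 − 0.447×(-17.2) = 0.634
f_A = 0.634 / 5.6 = 0.1132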